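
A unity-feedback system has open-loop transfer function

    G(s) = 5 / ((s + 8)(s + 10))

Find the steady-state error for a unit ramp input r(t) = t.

e_ss = ∞

G(s) has no poles at the origin.
This is a Type 0 system; Kv = lim_{s→0} s·G(s) = 0, so the steady-state error for a ramp input is infinite.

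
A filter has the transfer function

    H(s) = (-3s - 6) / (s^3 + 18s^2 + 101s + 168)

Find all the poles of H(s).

s = -3, -7, -8

The poles are the roots of the denominator s^3 + 18s^2 + 101s + 168 = 0.
Trying s = -3: the polynomial evaluates to 0, so (s + 3) is a factor.
Dividing out leaves s^2 + 15s + 56 = 0.
Factoring the quadratic: (s + 7)(s + 8) = 0.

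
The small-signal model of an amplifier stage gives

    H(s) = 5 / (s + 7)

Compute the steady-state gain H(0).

At s = 0 each factor (s + a) contributes a and each (s^2 + bs + c) contributes c.
H(0) = 5·1 / ((7)) = 5/7 = 5/7.

H(0) = 5/7 ≈ 0.7143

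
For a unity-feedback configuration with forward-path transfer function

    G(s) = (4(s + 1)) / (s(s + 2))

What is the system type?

Type 1

The denominator has 1 factor of s at the origin (free integrator), so this is a Type 1 system.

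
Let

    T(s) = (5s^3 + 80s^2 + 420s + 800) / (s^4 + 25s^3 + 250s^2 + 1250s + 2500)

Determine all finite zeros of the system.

s = -4 + 2j, -4 - 2j, -8

Set the numerator to zero: 5s^3 + 80s^2 + 420s + 800 = 0, i.e. 5·(s^3 + 16s^2 + 84s + 160) = 0.
Factoring: (s^2 + 8s + 20)(s + 8) = 0.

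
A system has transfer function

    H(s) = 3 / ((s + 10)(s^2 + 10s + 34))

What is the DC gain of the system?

H(0) = 3/340 ≈ 0.008824

Set s = 0: H(0) = (3) / (340) = 3/340.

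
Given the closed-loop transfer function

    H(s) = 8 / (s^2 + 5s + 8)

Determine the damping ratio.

ζ ≈ 0.8839

Compare the denominator to the standard form s^2 + 2ζωₙs + ωₙ².
ωₙ² = 8, so ωₙ = √8 ≈ 2.828 rad/s.
2ζωₙ = 5, so ζ = 5/(2·√8) ≈ 0.8839.
With ζ = 0.8839 the response is underdamped.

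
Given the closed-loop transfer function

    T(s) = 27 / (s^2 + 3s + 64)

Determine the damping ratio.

ζ = 0.1875

Compare the denominator to the standard form s^2 + 2ζωₙs + ωₙ².
ωₙ² = 64, so ωₙ = 8 rad/s.
2ζωₙ = 3, so ζ = 3/(2·8) = 0.1875.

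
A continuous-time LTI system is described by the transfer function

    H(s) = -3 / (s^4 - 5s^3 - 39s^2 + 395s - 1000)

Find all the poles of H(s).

s = 4 ± 3j, 5, -8

The poles are the roots of the denominator s^4 - 5s^3 - 39s^2 + 395s - 1000 = 0.
Trying s = 5: the polynomial evaluates to 0, so (s - 5) is a factor.
Dividing out leaves s^3 - 39s + 200 = 0.
This factors further as (s^2 - 8s + 25)(s + 8) = 0.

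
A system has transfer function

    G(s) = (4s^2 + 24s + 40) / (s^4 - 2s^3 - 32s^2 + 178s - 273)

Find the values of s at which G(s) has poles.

The poles are the roots of the denominator s^4 - 2s^3 - 32s^2 + 178s - 273 = 0.
Trying s = 3: the polynomial evaluates to 0, so (s - 3) is a factor.
Dividing out leaves s^3 + s^2 - 29s + 91 = 0.
This factors further as (s^2 - 6s + 13)(s + 7) = 0.

s = 3 ± 2j, 3, -7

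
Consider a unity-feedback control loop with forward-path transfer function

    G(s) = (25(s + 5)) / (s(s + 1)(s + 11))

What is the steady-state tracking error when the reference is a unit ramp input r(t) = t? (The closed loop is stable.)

G(s) has one pole at the origin.
This is a Type 1 system. Kv = lim_{s→0} s·G(s) = 125/11.
e_ss = 1/Kv = 1/(125/11) = 11/125 ≈ 0.08800.

e_ss = 0.08800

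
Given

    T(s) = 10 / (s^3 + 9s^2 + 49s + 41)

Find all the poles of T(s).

s = -4 + 5j, -4 - 5j, -1

The poles are the roots of the denominator s^3 + 9s^2 + 49s + 41 = 0.
Trying s = -1: the polynomial evaluates to 0, so (s + 1) is a factor.
Dividing out leaves s^2 + 8s + 41 = 0.
The quadratic formula then gives s = -4 ± 5j.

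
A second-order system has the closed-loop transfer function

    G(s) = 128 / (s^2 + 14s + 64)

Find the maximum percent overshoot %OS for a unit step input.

%OS ≈ 0.342%

Comparing s^2 + 14s + 64 to s^2 + 2ζωₙs + ωₙ²: ωₙ = 8 rad/s and ζ = 14/(2·8) = 0.875.
%OS = 100·exp(−πζ/√(1−ζ²)) = 100·exp(−π·0.875/√(1−0.875²)) ≈ 0.342%.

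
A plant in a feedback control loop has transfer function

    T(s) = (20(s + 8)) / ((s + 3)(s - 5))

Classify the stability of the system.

unstable

The poles can be read from the denominator factors: s = -3, 5.
Since the pole(s) at s = 5 lie in the right half-plane, the system is unstable.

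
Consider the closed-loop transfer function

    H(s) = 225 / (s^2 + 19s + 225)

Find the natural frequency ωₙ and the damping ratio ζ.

Compare the denominator to the standard form s^2 + 2ζωₙs + ωₙ².
ωₙ² = 225, so ωₙ = 15 rad/s.
2ζωₙ = 19, so ζ = 19/(2·15) ≈ 0.6333.

ωₙ = 15 rad/s, ζ ≈ 0.6333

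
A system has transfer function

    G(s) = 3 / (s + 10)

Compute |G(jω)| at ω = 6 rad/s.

Substitute s = j6: numerator = 3, denominator = 10 + j6.
|G(j6)| = |3| / |10 + j6| = 3 / 11.662 ≈ 0.2572.

|G(j6)| ≈ 0.2572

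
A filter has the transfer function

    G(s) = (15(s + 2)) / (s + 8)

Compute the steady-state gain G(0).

Set s = 0: G(0) = (30) / (8) = 15/4.

G(0) = 15/4 ≈ 3.750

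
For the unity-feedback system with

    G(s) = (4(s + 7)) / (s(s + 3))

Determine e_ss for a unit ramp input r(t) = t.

G(s) has one pole at the origin.
This is a Type 1 system. Kv = lim_{s→0} s·G(s) = 28/3.
e_ss = 1/Kv = 1/(28/3) = 3/28 ≈ 0.1071.

e_ss = 0.1071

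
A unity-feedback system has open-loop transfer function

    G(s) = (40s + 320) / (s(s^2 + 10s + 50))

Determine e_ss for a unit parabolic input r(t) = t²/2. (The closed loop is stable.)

e_ss = ∞

G(s) has one pole at the origin.
This is a Type 1 system; Ka = lim_{s→0} s^2·G(s) = 0, so the steady-state error for a parabola input is infinite.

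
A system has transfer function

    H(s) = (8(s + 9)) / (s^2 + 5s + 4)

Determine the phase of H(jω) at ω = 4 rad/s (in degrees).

At s = j4: numerator = 72 + j32, denominator = -12 + j20.
∠H = ∠num − ∠den = 23.962° − (120.96°) = -97.00°.

∠H(j4) ≈ -97.00°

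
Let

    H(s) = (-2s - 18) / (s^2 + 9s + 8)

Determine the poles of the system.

The poles are the roots of the denominator s^2 + 9s + 8 = 0.
Factoring: (s + 8)(s + 1) = 0, so s = -8 and s = -1.

s = -8, -1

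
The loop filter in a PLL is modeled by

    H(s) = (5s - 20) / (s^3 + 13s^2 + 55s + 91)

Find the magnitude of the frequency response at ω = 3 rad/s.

Substitute s = j3: numerator = -20 + j15, denominator = -26 + j138.
|H(j3)| = |-20 + j15| / |-26 + j138| = 25 / 140.43 ≈ 0.1780.

|H(j3)| ≈ 0.1780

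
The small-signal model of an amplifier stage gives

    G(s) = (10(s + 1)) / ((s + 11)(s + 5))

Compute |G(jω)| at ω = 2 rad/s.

Substitute s = j2: numerator = 10 + j20, denominator = 51 + j32.
|G(j2)| = |10 + j20| / |51 + j32| = 22.361 / 60.208 ≈ 0.3714.

|G(j2)| ≈ 0.3714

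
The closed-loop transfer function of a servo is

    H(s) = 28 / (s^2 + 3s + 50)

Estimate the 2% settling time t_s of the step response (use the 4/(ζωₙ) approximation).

Comparing s^2 + 3s + 50 to s^2 + 2ζωₙs + ωₙ²: ωₙ = √50 ≈ 7.071 rad/s and ζ = 3/(2·√50) ≈ 0.2121.
ζωₙ = 3/2 = 1.5, so t_s ≈ 4/(ζωₙ) = 4/1.5 ≈ 2.667 s.

t_s ≈ 2.667 s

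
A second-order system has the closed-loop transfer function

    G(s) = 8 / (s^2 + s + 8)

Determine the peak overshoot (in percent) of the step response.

Comparing s^2 + s + 8 to s^2 + 2ζωₙs + ωₙ²: ωₙ = √8 ≈ 2.828 rad/s and ζ = 1/(2·√8) ≈ 0.1768.
%OS = 100·exp(−πζ/√(1−ζ²)) = 100·exp(−π·0.1768/√(1−0.1768²)) ≈ 56.9%.

%OS ≈ 56.9%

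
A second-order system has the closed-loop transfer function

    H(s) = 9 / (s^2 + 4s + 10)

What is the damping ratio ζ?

ζ ≈ 0.6325

Compare the denominator to the standard form s^2 + 2ζωₙs + ωₙ².
ωₙ² = 10, so ωₙ = √10 ≈ 3.162 rad/s.
2ζωₙ = 4, so ζ = 4/(2·√10) ≈ 0.6325.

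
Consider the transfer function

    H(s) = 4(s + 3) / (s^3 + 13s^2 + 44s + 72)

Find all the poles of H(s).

The poles are the roots of the denominator s^3 + 13s^2 + 44s + 72 = 0.
Trying s = -9: the polynomial evaluates to 0, so (s + 9) is a factor.
Dividing out leaves s^2 + 4s + 8 = 0.
The quadratic formula then gives s = -2 ± 2j.

s = -2 + 2j, -2 - 2j, -9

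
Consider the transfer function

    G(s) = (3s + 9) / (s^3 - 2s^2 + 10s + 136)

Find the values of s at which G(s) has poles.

The poles are the roots of the denominator s^3 - 2s^2 + 10s + 136 = 0.
Trying s = -4: the polynomial evaluates to 0, so (s + 4) is a factor.
Dividing out leaves s^2 - 6s + 34 = 0.
The quadratic formula then gives s = 3 ± 5j.

s = 3 ± 5j, -4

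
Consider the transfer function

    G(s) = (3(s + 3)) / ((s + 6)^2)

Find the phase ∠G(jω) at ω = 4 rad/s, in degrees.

∠G(j4) ≈ -14.25°

At s = j4: numerator = 9 + j12, denominator = 20 + j48.
∠G = ∠num − ∠den = 53.130° − (67.380°) = -14.25°.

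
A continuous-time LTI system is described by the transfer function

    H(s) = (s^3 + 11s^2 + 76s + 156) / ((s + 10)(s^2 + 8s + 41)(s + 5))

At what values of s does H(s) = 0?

s = -3, -4 ± 6j

Set the numerator to zero: s^3 + 11s^2 + 76s + 156 = 0.
Factoring: (s + 3)(s^2 + 8s + 52) = 0.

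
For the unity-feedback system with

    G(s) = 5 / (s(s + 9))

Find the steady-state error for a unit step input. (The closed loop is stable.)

e_ss = 0

G(s) has one pole at the origin.
This is a Type 1 system; for a step input the steady-state error is zero.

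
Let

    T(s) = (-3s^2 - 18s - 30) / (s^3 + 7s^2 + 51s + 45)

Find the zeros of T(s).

s = -3 ± j

Set the numerator to zero: -3s^2 - 18s - 30 = 0, i.e. -3·(s^2 + 6s + 10) = 0.
Factoring: (s^2 + 6s + 10) = 0.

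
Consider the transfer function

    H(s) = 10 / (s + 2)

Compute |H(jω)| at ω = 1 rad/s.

|H(j1)| ≈ 4.472

Substitute s = j1: numerator = 10, denominator = 2 + j1.
|H(j1)| = |10| / |2 + j1| = 10 / 2.2361 ≈ 4.472.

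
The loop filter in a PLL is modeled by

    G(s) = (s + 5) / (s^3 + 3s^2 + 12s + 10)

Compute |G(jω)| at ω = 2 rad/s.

Substitute s = j2: numerator = 5 + j2, denominator = -2 + j16.
|G(j2)| = |5 + j2| / |-2 + j16| = 5.3852 / 16.125 ≈ 0.3340.

|G(j2)| ≈ 0.3340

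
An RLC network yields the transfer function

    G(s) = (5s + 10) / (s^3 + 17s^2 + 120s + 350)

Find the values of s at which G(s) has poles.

The poles are the roots of the denominator s^3 + 17s^2 + 120s + 350 = 0.
Trying s = -7: the polynomial evaluates to 0, so (s + 7) is a factor.
Dividing out leaves s^2 + 10s + 50 = 0.
The quadratic formula then gives s = -5 ± 5j.

s = -7, -5 + 5j, -5 - 5j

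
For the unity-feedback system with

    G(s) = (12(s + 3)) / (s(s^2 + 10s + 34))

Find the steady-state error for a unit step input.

e_ss = 0

G(s) has one pole at the origin.
This is a Type 1 system; for a step input the steady-state error is zero.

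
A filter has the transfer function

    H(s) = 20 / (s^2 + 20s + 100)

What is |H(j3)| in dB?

|H(j3)|_dB ≈ -14.7 dB

Substitute s = j3: numerator = 20, denominator = 91 + j60.
|H(j3)| = |20| / |91 + j60| = 20 / 109 ≈ 0.1835.
In decibels: 20·log₁₀(0.1835) ≈ -14.7 dB.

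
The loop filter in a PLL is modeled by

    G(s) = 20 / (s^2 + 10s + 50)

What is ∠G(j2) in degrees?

At s = j2: numerator = 20, denominator = 46 + j20.
∠G = ∠num − ∠den = 0° − (23.499°) = -23.50°.

∠G(j2) ≈ -23.50°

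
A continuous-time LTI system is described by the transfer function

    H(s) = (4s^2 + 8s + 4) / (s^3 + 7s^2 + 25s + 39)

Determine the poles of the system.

The poles are the roots of the denominator s^3 + 7s^2 + 25s + 39 = 0.
Trying s = -3: the polynomial evaluates to 0, so (s + 3) is a factor.
Dividing out leaves s^2 + 4s + 13 = 0.
The quadratic formula then gives s = -2 ± 3j.

s = -2 ± 3j, -3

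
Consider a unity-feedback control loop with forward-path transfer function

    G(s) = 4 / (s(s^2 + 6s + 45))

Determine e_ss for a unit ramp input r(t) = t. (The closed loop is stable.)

e_ss = 11.25

G(s) has one pole at the origin.
This is a Type 1 system. Kv = lim_{s→0} s·G(s) = 4/45.
e_ss = 1/Kv = 1/(4/45) = 45/4 ≈ 11.25.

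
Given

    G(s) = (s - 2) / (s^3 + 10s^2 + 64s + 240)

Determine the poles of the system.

s = -2 + 6j, -2 - 6j, -6

The poles are the roots of the denominator s^3 + 10s^2 + 64s + 240 = 0.
Trying s = -6: the polynomial evaluates to 0, so (s + 6) is a factor.
Dividing out leaves s^2 + 4s + 40 = 0.
The quadratic formula then gives s = -2 ± 6j.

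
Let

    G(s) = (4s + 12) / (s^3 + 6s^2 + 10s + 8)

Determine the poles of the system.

s = -1 + j, -1 - j, -4

The poles are the roots of the denominator s^3 + 6s^2 + 10s + 8 = 0.
Trying s = -4: the polynomial evaluates to 0, so (s + 4) is a factor.
Dividing out leaves s^2 + 2s + 2 = 0.
The quadratic formula then gives s = -1 ± 1j.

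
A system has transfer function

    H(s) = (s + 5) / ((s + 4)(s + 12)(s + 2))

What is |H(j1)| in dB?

|H(j1)|_dB ≈ -26.8 dB

Substitute s = j1: numerator = 5 + j1, denominator = 78 + j79.
|H(j1)| = |5 + j1| / |78 + j79| = 5.0990 / 111.02 ≈ 0.04593.
In decibels: 20·log₁₀(0.04593) ≈ -26.8 dB.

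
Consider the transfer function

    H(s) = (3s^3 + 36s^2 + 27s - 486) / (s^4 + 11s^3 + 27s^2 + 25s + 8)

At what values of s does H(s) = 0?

s = 3, -6, -9

Set the numerator to zero: 3s^3 + 36s^2 + 27s - 486 = 0, i.e. 3·(s^3 + 12s^2 + 9s - 162) = 0.
Factoring: (s - 3)(s + 6)(s + 9) = 0.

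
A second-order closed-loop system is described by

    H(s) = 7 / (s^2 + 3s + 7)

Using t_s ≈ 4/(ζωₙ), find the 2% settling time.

Comparing s^2 + 3s + 7 to s^2 + 2ζωₙs + ωₙ²: ωₙ = √7 ≈ 2.646 rad/s and ζ = 3/(2·√7) ≈ 0.5669.
ζωₙ = 3/2 = 1.5, so t_s ≈ 4/(ζωₙ) = 4/1.5 ≈ 2.667 s.

t_s ≈ 2.667 s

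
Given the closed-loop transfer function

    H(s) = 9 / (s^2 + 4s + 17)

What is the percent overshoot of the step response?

Comparing s^2 + 4s + 17 to s^2 + 2ζωₙs + ωₙ²: ωₙ = √17 ≈ 4.123 rad/s and ζ = 4/(2·√17) ≈ 0.4851.
%OS = 100·exp(−πζ/√(1−ζ²)) = 100·exp(−π·0.4851/√(1−0.4851²)) ≈ 17.5%.

%OS ≈ 17.5%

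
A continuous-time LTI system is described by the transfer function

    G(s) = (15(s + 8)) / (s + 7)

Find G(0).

At s = 0 each factor (s + a) contributes a and each (s^2 + bs + c) contributes c.
G(0) = 15·(8) / ((7)) = 120/7 = 120/7.

G(0) = 120/7 ≈ 17.14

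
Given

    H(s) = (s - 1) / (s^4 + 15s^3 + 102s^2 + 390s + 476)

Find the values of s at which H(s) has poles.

s = -3 + 5j, -3 - 5j, -2, -7

The poles are the roots of the denominator s^4 + 15s^3 + 102s^2 + 390s + 476 = 0.
Trying s = -2: the polynomial evaluates to 0, so (s + 2) is a factor.
Dividing out leaves s^3 + 13s^2 + 76s + 238 = 0.
This factors further as (s^2 + 6s + 34)(s + 7) = 0.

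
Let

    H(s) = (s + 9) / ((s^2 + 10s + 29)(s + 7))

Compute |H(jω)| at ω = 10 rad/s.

Substitute s = j10: numerator = 9 + j10, denominator = -1497 - j10.
|H(j10)| = |9 + j10| / |-1497 - j10| = 13.454 / 1497.0 ≈ 0.008987.

|H(j10)| ≈ 0.008987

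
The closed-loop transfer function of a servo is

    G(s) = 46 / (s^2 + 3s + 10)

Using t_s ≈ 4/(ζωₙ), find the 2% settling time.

Comparing s^2 + 3s + 10 to s^2 + 2ζωₙs + ωₙ²: ωₙ = √10 ≈ 3.162 rad/s and ζ = 3/(2·√10) ≈ 0.4743.
ζωₙ = 3/2 = 1.5, so t_s ≈ 4/(ζωₙ) = 4/1.5 ≈ 2.667 s.

t_s ≈ 2.667 s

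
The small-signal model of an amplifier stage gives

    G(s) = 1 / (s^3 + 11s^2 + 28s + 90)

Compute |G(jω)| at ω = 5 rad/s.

Substitute s = j5: numerator = 1, denominator = -185 + j15.
|G(j5)| = |1| / |-185 + j15| = 1 / 185.61 ≈ 0.005388.

|G(j5)| ≈ 0.005388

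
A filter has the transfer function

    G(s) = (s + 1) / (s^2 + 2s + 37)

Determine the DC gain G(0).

At s = 0 each factor (s + a) contributes a and each (s^2 + bs + c) contributes c.
G(0) = 1·(1) / ((37)) = 1/37 = 1/37.

G(0) = 1/37 ≈ 0.02703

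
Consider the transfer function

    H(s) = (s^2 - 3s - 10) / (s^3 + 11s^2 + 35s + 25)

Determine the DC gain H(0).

Set s = 0: H(0) = (-10) / (25) = -2/5.

H(0) = -2/5 ≈ -0.4000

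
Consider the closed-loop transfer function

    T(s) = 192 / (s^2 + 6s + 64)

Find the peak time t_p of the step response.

t_p ≈ 0.4236 s

Comparing s^2 + 6s + 64 to s^2 + 2ζωₙs + ωₙ²: ωₙ = 8 rad/s and ζ = 6/(2·8) = 0.375.
ζωₙ = 6/2 = 3, so ω_d = ωₙ√(1−ζ²) = √(ωₙ² − (ζωₙ)²) = √(64 − 3²) = √55 ≈ 7.416 rad/s.
t_p = π/ω_d = π/7.416 ≈ 0.4236 s.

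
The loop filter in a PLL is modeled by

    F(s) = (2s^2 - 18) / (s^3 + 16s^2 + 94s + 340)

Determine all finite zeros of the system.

s = -3, 3

Set the numerator to zero: 2s^2 - 18 = 0, i.e. 2·(s^2 - 9) = 0.
Factoring: (s + 3)(s - 3) = 0.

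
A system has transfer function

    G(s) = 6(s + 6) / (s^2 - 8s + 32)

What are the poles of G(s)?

The poles are the roots of the denominator s^2 - 8s + 32 = 0.
Using the quadratic formula: s = (8 ± √(-64))/2 = 4 ± 4j.

s = 4 + 4j, 4 - 4j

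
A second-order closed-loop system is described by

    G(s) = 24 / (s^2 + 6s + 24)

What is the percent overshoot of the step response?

%OS ≈ 8.77%

Comparing s^2 + 6s + 24 to s^2 + 2ζωₙs + ωₙ²: ωₙ = √24 ≈ 4.899 rad/s and ζ = 6/(2·√24) ≈ 0.6124.
%OS = 100·exp(−πζ/√(1−ζ²)) = 100·exp(−π·0.6124/√(1−0.6124²)) ≈ 8.77%.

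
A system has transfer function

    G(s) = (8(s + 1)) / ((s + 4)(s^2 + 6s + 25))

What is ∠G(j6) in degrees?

∠G(j6) ≈ -82.76°

At s = j6: numerator = 8 + j48, denominator = -260 + j78.
∠G = ∠num − ∠den = 80.538° − (163.30°) = -82.76°.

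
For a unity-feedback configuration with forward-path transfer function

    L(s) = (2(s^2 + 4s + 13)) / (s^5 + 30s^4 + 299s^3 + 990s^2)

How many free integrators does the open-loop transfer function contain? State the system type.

The denominator has 2 factors of s at the origin (free integrators), so this is a Type 2 system.

Type 2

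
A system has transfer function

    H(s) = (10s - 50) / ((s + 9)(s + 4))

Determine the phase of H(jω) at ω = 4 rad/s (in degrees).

At s = j4: numerator = -50 + j40, denominator = 20 + j52.
∠H = ∠num − ∠den = 141.34° − (68.962°) = 72.38°.

∠H(j4) ≈ 72.38°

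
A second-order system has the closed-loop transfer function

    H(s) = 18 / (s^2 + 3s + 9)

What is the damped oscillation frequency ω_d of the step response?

ω_d ≈ 2.598 rad/s

Comparing s^2 + 3s + 9 to s^2 + 2ζωₙs + ωₙ²: ωₙ = 3 rad/s and ζ = 3/(2·3) = 0.5.
ζωₙ = 3/2 = 1.5, so ω_d = ωₙ√(1−ζ²) = √(ωₙ² − (ζωₙ)²) = √(9 − 1.5²) = √6.75 ≈ 2.598 rad/s.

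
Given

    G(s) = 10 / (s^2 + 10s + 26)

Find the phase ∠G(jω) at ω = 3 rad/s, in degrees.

∠G(j3) ≈ -60.46°

At s = j3: numerator = 10, denominator = 17 + j30.
∠G = ∠num − ∠den = 0° − (60.461°) = -60.46°.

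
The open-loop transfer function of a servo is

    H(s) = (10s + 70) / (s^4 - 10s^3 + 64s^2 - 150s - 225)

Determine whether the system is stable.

The denominator s^4 - 10s^3 + 64s^2 - 150s - 225 factors as (s - 5)(s + 1)(s^2 - 6s + 45), giving poles at s = 5, -1, 3 + 6j, 3 - 6j.
Since the pole(s) at s = 5, 3 ± 6j lie in the right half-plane, the system is unstable.

unstable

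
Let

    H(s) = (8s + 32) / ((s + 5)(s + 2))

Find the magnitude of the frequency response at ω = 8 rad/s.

Substitute s = j8: numerator = 32 + j64, denominator = -54 + j56.
|H(j8)| = |32 + j64| / |-54 + j56| = 71.554 / 77.795 ≈ 0.9198.

|H(j8)| ≈ 0.9198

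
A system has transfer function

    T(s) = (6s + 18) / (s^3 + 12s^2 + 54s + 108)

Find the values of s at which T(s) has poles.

The poles are the roots of the denominator s^3 + 12s^2 + 54s + 108 = 0.
Trying s = -6: the polynomial evaluates to 0, so (s + 6) is a factor.
Dividing out leaves s^2 + 6s + 18 = 0.
The quadratic formula then gives s = -3 ± 3j.

s = -3 ± 3j, -6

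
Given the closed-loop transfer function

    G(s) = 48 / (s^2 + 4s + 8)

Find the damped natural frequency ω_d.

ω_d = 2 rad/s

Comparing s^2 + 4s + 8 to s^2 + 2ζωₙs + ωₙ²: ωₙ = √8 ≈ 2.828 rad/s and ζ = 4/(2·√8) ≈ 0.7071.
ζωₙ = 4/2 = 2, so ω_d = ωₙ√(1−ζ²) = √(ωₙ² − (ζωₙ)²) = √(8 − 2²) = √4 = 2 rad/s.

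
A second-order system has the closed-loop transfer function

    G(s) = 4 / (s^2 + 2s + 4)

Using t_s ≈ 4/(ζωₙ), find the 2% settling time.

Comparing s^2 + 2s + 4 to s^2 + 2ζωₙs + ωₙ²: ωₙ = 2 rad/s and ζ = 2/(2·2) = 0.5.
ζωₙ = 2/2 = 1, so t_s ≈ 4/(ζωₙ) = 4/1 = 4 s.

t_s ≈ 4 s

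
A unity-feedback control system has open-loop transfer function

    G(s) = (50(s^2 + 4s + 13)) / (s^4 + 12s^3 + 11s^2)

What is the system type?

Type 2

The denominator has 2 factors of s at the origin (free integrators), so this is a Type 2 system.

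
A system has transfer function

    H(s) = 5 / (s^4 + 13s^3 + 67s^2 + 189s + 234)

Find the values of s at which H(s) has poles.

The poles are the roots of the denominator s^4 + 13s^3 + 67s^2 + 189s + 234 = 0.
Trying s = -3: the polynomial evaluates to 0, so (s + 3) is a factor.
Dividing out leaves s^3 + 10s^2 + 37s + 78 = 0.
This factors further as (s^2 + 4s + 13)(s + 6) = 0.

s = -2 + 3j, -2 - 3j, -3, -6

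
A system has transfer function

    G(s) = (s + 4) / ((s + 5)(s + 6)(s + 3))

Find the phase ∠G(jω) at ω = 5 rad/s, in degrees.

∠G(j5) ≈ -92.50°

At s = j5: numerator = 4 + j5, denominator = -260 + j190.
∠G = ∠num − ∠den = 51.340° − (143.84°) = -92.50°.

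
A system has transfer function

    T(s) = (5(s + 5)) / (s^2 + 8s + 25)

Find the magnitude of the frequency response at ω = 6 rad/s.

|T(j6)| ≈ 0.7930

Substitute s = j6: numerator = 25 + j30, denominator = -11 + j48.
|T(j6)| = |25 + j30| / |-11 + j48| = 39.051 / 49.244 ≈ 0.7930.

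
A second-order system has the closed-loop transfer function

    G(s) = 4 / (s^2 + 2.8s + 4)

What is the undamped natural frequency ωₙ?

ωₙ = 2 rad/s

Compare the denominator to the standard form s^2 + 2ζωₙs + ωₙ².
ωₙ² = 4, so ωₙ = 2 rad/s.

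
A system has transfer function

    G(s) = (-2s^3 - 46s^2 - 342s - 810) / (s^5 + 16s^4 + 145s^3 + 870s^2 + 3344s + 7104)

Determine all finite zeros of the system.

Set the numerator to zero: -2s^3 - 46s^2 - 342s - 810 = 0, i.e. -2·(s^3 + 23s^2 + 171s + 405) = 0.
Factoring: (s + 5)(s + 9)^2 = 0.

s = -5, -9, -9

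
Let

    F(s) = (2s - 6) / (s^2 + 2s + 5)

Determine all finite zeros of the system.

Set the numerator to zero: 2s - 6 = 0, i.e. 2·(s - 3) = 0.
So s = 3.

s = 3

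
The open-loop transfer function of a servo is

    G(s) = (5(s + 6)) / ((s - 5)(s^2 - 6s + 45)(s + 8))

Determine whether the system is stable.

unstable

The poles can be read from the denominator factors: s = 5, 3 ± 6j, -8.
Since the pole(s) at s = 5, 3 ± 6j lie in the right half-plane, the system is unstable.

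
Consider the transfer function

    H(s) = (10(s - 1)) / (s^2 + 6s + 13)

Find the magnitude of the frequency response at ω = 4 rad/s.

Substitute s = j4: numerator = -10 + j40, denominator = -3 + j24.
|H(j4)| = |-10 + j40| / |-3 + j24| = 41.231 / 24.187 ≈ 1.705.

|H(j4)| ≈ 1.705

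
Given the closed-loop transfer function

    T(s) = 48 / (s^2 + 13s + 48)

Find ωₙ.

ωₙ ≈ 6.928 rad/s

Compare the denominator to the standard form s^2 + 2ζωₙs + ωₙ².
ωₙ² = 48, so ωₙ = √48 ≈ 6.928 rad/s.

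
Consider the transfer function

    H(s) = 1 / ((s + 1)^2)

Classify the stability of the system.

The poles can be read from the denominator factors: s = -1, -1.
Since all poles lie strictly in the left half-plane, the system is stable.

stable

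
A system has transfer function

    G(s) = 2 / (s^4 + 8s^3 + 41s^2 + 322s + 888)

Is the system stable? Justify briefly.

The denominator s^4 + 8s^3 + 41s^2 + 322s + 888 factors as (s + 6)(s^2 - 2s + 37)(s + 4), giving poles at s = -6, 1 ± 6j, -4.
Since the pole(s) at s = 1 + 6j, 1 - 6j lie in the right half-plane, the system is unstable.

unstable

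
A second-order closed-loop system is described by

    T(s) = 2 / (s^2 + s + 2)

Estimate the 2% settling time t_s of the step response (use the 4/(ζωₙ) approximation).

t_s ≈ 8 s

Comparing s^2 + s + 2 to s^2 + 2ζωₙs + ωₙ²: ωₙ = √2 ≈ 1.414 rad/s and ζ = 1/(2·√2) ≈ 0.3536.
ζωₙ = 1/2 = 0.5, so t_s ≈ 4/(ζωₙ) = 4/0.5 = 8 s.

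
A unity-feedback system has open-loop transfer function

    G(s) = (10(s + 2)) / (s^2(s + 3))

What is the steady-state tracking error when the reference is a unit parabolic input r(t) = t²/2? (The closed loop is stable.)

G(s) has 2 poles at the origin.
This is a Type 2 system. Ka = lim_{s→0} s^2·G(s) = 20/3.
e_ss = 1/Ka = 1/(20/3) = 3/20 ≈ 0.1500.

e_ss = 0.1500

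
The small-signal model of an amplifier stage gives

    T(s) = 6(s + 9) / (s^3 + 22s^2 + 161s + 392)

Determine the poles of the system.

The poles are the roots of the denominator s^3 + 22s^2 + 161s + 392 = 0.
Trying s = -7: the polynomial evaluates to 0, so (s + 7) is a factor.
Dividing out leaves s^2 + 15s + 56 = 0.
Factoring the quadratic: (s + 8)(s + 7) = 0.

s = -7, -8, -7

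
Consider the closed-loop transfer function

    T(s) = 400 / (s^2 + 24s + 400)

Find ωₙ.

Compare the denominator to the standard form s^2 + 2ζωₙs + ωₙ².
ωₙ² = 400, so ωₙ = 20 rad/s.

ωₙ = 20 rad/s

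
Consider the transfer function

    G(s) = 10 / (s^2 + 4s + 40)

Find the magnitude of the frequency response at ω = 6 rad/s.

|G(j6)| ≈ 0.4110

Substitute s = j6: numerator = 10, denominator = 4 + j24.
|G(j6)| = |10| / |4 + j24| = 10 / 24.331 ≈ 0.4110.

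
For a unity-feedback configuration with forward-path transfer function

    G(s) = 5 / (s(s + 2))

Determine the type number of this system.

Type 1

The denominator has 1 factor of s at the origin (free integrator), so this is a Type 1 system.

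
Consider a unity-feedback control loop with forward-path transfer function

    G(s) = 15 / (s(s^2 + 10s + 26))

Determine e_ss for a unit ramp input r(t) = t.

G(s) has one pole at the origin.
This is a Type 1 system. Kv = lim_{s→0} s·G(s) = 15/26.
e_ss = 1/Kv = 1/(15/26) = 26/15 ≈ 1.733.

e_ss = 1.733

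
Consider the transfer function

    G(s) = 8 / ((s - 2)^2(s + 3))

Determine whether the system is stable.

The poles can be read from the denominator factors: s = 2, 2, -3.
Since the pole(s) at s = 2, 2 lie in the right half-plane, the system is unstable.

unstable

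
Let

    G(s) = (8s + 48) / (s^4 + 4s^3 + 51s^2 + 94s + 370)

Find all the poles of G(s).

The poles are the roots of the denominator s^4 + 4s^3 + 51s^2 + 94s + 370 = 0.
No real roots exist; factor into two real quadratics: (s^2 + 2s + 37)(s^2 + 2s + 10) = 0.
Each quadratic gives a conjugate pair via the quadratic formula.

s = -1 ± 6j, -1 ± 3j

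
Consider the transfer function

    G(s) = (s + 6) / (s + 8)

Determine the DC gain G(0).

G(0) = 3/4 ≈ 0.7500

Set s = 0: G(0) = (6) / (8) = 3/4.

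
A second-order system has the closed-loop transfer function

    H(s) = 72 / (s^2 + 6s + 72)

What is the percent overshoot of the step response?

%OS ≈ 30.5%

Comparing s^2 + 6s + 72 to s^2 + 2ζωₙs + ωₙ²: ωₙ = √72 ≈ 8.485 rad/s and ζ = 6/(2·√72) ≈ 0.3536.
%OS = 100·exp(−πζ/√(1−ζ²)) = 100·exp(−π·0.3536/√(1−0.3536²)) ≈ 30.5%.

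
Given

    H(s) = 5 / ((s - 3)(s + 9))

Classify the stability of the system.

The poles can be read from the denominator factors: s = 3, -9.
Since the pole(s) at s = 3 lie in the right half-plane, the system is unstable.

unstable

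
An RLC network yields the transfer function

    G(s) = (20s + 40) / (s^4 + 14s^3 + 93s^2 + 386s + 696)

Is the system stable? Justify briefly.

stable

The denominator s^4 + 14s^3 + 93s^2 + 386s + 696 factors as (s + 6)(s^2 + 4s + 29)(s + 4), giving poles at s = -6, -2 + 5j, -2 - 5j, -4.
Since all poles lie strictly in the left half-plane, the system is stable.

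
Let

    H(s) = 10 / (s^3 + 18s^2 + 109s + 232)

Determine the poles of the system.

The poles are the roots of the denominator s^3 + 18s^2 + 109s + 232 = 0.
Trying s = -8: the polynomial evaluates to 0, so (s + 8) is a factor.
Dividing out leaves s^2 + 10s + 29 = 0.
The quadratic formula then gives s = -5 ± 2j.

s = -5 + 2j, -5 - 2j, -8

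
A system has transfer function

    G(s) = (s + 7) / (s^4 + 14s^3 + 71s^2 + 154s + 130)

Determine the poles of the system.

The poles are the roots of the denominator s^4 + 14s^3 + 71s^2 + 154s + 130 = 0.
No real roots exist; factor into two real quadratics: (s^2 + 10s + 26)(s^2 + 4s + 5) = 0.
Each quadratic gives a conjugate pair via the quadratic formula.

s = -5 ± j, -2 ± j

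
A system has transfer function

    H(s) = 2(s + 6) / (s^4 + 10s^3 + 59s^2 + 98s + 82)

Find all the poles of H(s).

The poles are the roots of the denominator s^4 + 10s^3 + 59s^2 + 98s + 82 = 0.
No real roots exist; factor into two real quadratics: (s^2 + 2s + 2)(s^2 + 8s + 41) = 0.
Each quadratic gives a conjugate pair via the quadratic formula.

s = -1 + j, -1 - j, -4 + 5j, -4 - 5j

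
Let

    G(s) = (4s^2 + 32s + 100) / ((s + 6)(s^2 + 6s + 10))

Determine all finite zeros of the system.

s = -4 + 3j, -4 - 3j

Set the numerator to zero: 4s^2 + 32s + 100 = 0, i.e. 4·(s^2 + 8s + 25) = 0.
Factoring: (s^2 + 8s + 25) = 0.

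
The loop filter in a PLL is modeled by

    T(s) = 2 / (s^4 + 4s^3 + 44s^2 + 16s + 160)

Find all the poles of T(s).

The poles are the roots of the denominator s^4 + 4s^3 + 44s^2 + 16s + 160 = 0.
No real roots exist; factor into two real quadratics: (s^2 + 4)(s^2 + 4s + 40) = 0.
Each quadratic gives a conjugate pair via the quadratic formula.

s = ±2j, -2 ± 6j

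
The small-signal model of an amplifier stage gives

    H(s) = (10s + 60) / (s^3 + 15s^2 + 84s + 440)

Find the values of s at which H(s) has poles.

The poles are the roots of the denominator s^3 + 15s^2 + 84s + 440 = 0.
Trying s = -11: the polynomial evaluates to 0, so (s + 11) is a factor.
Dividing out leaves s^2 + 4s + 40 = 0.
The quadratic formula then gives s = -2 ± 6j.

s = -2 ± 6j, -11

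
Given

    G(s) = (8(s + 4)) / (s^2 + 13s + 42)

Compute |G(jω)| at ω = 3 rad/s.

Substitute s = j3: numerator = 32 + j24, denominator = 33 + j39.
|G(j3)| = |32 + j24| / |33 + j39| = 40 / 51.088 ≈ 0.7830.

|G(j3)| ≈ 0.7830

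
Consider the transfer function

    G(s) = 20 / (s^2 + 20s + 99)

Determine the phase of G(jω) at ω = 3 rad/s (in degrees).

At s = j3: numerator = 20, denominator = 90 + j60.
∠G = ∠num − ∠den = 0° − (33.690°) = -33.69°.

∠G(j3) ≈ -33.69°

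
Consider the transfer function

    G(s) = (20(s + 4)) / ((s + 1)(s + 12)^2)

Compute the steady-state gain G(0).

At s = 0 each factor (s + a) contributes a and each (s^2 + bs + c) contributes c.
G(0) = 20·(4) / ((1) · (12) · (12)) = 80/144 = 5/9.

G(0) = 5/9 ≈ 0.5556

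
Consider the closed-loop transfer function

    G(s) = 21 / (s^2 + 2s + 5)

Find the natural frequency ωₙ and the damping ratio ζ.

ωₙ ≈ 2.236 rad/s, ζ ≈ 0.4472

Compare the denominator to the standard form s^2 + 2ζωₙs + ωₙ².
ωₙ² = 5, so ωₙ = √5 ≈ 2.236 rad/s.
2ζωₙ = 2, so ζ = 2/(2·√5) ≈ 0.4472.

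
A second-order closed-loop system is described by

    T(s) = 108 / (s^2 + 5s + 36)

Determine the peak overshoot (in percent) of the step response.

Comparing s^2 + 5s + 36 to s^2 + 2ζωₙs + ωₙ²: ωₙ = 6 rad/s and ζ = 5/(2·6) ≈ 0.4167.
%OS = 100·exp(−πζ/√(1−ζ²)) = 100·exp(−π·0.4167/√(1−0.4167²)) ≈ 23.7%.

%OS ≈ 23.7%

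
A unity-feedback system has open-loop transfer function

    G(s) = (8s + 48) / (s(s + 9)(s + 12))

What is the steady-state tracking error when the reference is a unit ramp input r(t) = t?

G(s) has one pole at the origin.
This is a Type 1 system. Kv = lim_{s→0} s·G(s) = 48/108 = 4/9.
e_ss = 1/Kv = 1/(4/9) = 9/4 ≈ 2.250.

e_ss = 2.250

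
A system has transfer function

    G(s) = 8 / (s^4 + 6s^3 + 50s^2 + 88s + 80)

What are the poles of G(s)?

The poles are the roots of the denominator s^4 + 6s^3 + 50s^2 + 88s + 80 = 0.
No real roots exist; factor into two real quadratics: (s^2 + 4s + 40)(s^2 + 2s + 2) = 0.
Each quadratic gives a conjugate pair via the quadratic formula.

s = -2 ± 6j, -1 ± j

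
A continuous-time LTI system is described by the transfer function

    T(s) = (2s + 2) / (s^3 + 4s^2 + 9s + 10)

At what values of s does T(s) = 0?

Set the numerator to zero: 2s + 2 = 0, i.e. 2·(s + 1) = 0.
So s = -1.

s = -1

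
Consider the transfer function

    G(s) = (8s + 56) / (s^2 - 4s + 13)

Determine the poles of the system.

The poles are the roots of the denominator s^2 - 4s + 13 = 0.
Using the quadratic formula: s = (4 ± √(-36))/2 = 2 ± 3j.

s = 2 ± 3j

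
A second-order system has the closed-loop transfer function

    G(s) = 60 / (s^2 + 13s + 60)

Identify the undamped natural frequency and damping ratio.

ωₙ ≈ 7.746 rad/s, ζ ≈ 0.8391

Compare the denominator to the standard form s^2 + 2ζωₙs + ωₙ².
ωₙ² = 60, so ωₙ = √60 ≈ 7.746 rad/s.
2ζωₙ = 13, so ζ = 13/(2·√60) ≈ 0.8391.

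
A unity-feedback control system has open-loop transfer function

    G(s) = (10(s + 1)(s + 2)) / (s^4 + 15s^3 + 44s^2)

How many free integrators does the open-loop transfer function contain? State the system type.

The denominator has 2 factors of s at the origin (free integrators), so this is a Type 2 system.

Type 2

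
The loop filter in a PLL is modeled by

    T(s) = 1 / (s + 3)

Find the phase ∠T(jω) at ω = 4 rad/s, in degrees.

At s = j4: numerator = 1, denominator = 3 + j4.
∠T = ∠num − ∠den = 0° − (53.130°) = -53.13°.

∠T(j4) ≈ -53.13°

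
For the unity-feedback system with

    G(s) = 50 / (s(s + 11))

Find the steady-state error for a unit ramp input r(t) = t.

e_ss = 0.2200

G(s) has one pole at the origin.
This is a Type 1 system. Kv = lim_{s→0} s·G(s) = 50/11.
e_ss = 1/Kv = 1/(50/11) = 11/50 ≈ 0.2200.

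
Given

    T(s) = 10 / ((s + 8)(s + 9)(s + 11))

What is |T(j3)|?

Substitute s = j3: numerator = 10, denominator = 540 + j750.
|T(j3)| = |10| / |540 + j750| = 10 / 924.18 ≈ 0.01082.

|T(j3)| ≈ 0.01082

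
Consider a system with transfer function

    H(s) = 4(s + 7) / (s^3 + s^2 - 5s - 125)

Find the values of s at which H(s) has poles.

s = 5, -3 + 4j, -3 - 4j

The poles are the roots of the denominator s^3 + s^2 - 5s - 125 = 0.
Trying s = 5: the polynomial evaluates to 0, so (s - 5) is a factor.
Dividing out leaves s^2 + 6s + 25 = 0.
The quadratic formula then gives s = -3 ± 4j.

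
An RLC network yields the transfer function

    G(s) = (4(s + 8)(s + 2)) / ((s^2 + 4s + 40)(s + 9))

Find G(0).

G(0) = 8/45 ≈ 0.1778

At s = 0 each factor (s + a) contributes a and each (s^2 + bs + c) contributes c.
G(0) = 4·(8) · (2) / ((40) · (9)) = 64/360 = 8/45.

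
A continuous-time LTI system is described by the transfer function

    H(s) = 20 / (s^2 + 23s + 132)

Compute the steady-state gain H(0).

H(0) = 5/33 ≈ 0.1515

Set s = 0: H(0) = (20) / (132) = 5/33.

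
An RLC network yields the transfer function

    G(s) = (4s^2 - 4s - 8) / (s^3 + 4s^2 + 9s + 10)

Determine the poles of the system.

The poles are the roots of the denominator s^3 + 4s^2 + 9s + 10 = 0.
Trying s = -2: the polynomial evaluates to 0, so (s + 2) is a factor.
Dividing out leaves s^2 + 2s + 5 = 0.
The quadratic formula then gives s = -1 ± 2j.

s = -1 + 2j, -1 - 2j, -2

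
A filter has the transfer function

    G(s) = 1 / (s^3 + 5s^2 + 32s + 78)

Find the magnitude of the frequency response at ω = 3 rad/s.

Substitute s = j3: numerator = 1, denominator = 33 + j69.
|G(j3)| = |1| / |33 + j69| = 1 / 76.485 ≈ 0.01307.

|G(j3)| ≈ 0.01307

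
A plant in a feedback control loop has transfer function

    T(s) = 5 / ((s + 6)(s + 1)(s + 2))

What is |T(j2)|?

Substitute s = j2: numerator = 5, denominator = -24 + j32.
|T(j2)| = |5| / |-24 + j32| = 5 / 40 = 0.1250.

|T(j2)| = 0.1250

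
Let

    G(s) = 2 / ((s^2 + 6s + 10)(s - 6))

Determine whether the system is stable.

The poles can be read from the denominator factors: s = -3 ± j, 6.
Since the pole(s) at s = 6 lie in the right half-plane, the system is unstable.

unstable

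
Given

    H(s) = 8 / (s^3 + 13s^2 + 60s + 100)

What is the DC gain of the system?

H(0) = 2/25 ≈ 0.08000

Set s = 0: H(0) = (8) / (100) = 2/25.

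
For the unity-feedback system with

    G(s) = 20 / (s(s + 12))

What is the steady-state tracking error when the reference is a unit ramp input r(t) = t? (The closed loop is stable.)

e_ss = 0.6000

G(s) has one pole at the origin.
This is a Type 1 system. Kv = lim_{s→0} s·G(s) = 20/12 = 5/3.
e_ss = 1/Kv = 1/(5/3) = 3/5 ≈ 0.6000.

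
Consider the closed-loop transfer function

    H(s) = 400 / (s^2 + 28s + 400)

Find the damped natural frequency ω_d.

Comparing s^2 + 28s + 400 to s^2 + 2ζωₙs + ωₙ²: ωₙ = 20 rad/s and ζ = 28/(2·20) = 0.7.
ζωₙ = 28/2 = 14, so ω_d = ωₙ√(1−ζ²) = √(ωₙ² − (ζωₙ)²) = √(400 − 14²) = √204 ≈ 14.28 rad/s.

ω_d ≈ 14.28 rad/s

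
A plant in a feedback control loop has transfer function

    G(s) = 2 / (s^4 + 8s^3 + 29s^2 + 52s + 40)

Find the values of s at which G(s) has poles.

s = -2 + j, -2 - j, -2 + 2j, -2 - 2j

The poles are the roots of the denominator s^4 + 8s^3 + 29s^2 + 52s + 40 = 0.
No real roots exist; factor into two real quadratics: (s^2 + 4s + 5)(s^2 + 4s + 8) = 0.
Each quadratic gives a conjugate pair via the quadratic formula.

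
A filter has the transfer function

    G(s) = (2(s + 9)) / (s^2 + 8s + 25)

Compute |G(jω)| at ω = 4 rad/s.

Substitute s = j4: numerator = 18 + j8, denominator = 9 + j32.
|G(j4)| = |18 + j8| / |9 + j32| = 19.698 / 33.242 ≈ 0.5926.

|G(j4)| ≈ 0.5926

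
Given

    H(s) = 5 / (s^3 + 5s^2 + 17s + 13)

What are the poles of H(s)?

s = -2 + 3j, -2 - 3j, -1

The poles are the roots of the denominator s^3 + 5s^2 + 17s + 13 = 0.
Trying s = -1: the polynomial evaluates to 0, so (s + 1) is a factor.
Dividing out leaves s^2 + 4s + 13 = 0.
The quadratic formula then gives s = -2 ± 3j.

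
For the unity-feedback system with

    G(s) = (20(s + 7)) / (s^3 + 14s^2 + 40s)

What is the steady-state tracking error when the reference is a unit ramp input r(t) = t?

G(s) has one pole at the origin.
This is a Type 1 system. Kv = lim_{s→0} s·G(s) = 140/40 = 7/2.
e_ss = 1/Kv = 1/(7/2) = 2/7 ≈ 0.2857.

e_ss = 0.2857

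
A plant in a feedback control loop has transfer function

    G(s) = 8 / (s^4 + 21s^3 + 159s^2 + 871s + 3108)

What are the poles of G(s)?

The poles are the roots of the denominator s^4 + 21s^3 + 159s^2 + 871s + 3108 = 0.
Trying s = -7: the polynomial evaluates to 0, so (s + 7) is a factor.
Dividing out leaves s^3 + 14s^2 + 61s + 444 = 0.
This factors further as (s^2 + 2s + 37)(s + 12) = 0.

s = -1 + 6j, -1 - 6j, -7, -12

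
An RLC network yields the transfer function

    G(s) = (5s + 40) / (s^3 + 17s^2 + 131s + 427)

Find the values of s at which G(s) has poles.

The poles are the roots of the denominator s^3 + 17s^2 + 131s + 427 = 0.
Trying s = -7: the polynomial evaluates to 0, so (s + 7) is a factor.
Dividing out leaves s^2 + 10s + 61 = 0.
The quadratic formula then gives s = -5 ± 6j.

s = -7, -5 ± 6j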